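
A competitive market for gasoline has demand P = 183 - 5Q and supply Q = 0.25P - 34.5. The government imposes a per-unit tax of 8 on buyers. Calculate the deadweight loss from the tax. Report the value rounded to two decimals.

3.56

Rewriting supply in inverse form: P = 138 + 4Q.
Pre-tax equilibrium: 183 - 5Q = 138 + 4Q gives Q* = 5, P* = 158.
A tax on buyers shifts demand down by 8: (183 - 8) - 5Q = 138 + 4Q, so Q_t = 4.1111. Buyers pay P_b = 162.4444; sellers receive P_s = P_b - 8 = 154.4444.
The welfare triangle lost has base Q* - Q_t = 0.8889 and height t = 8, so DWL = (1/2)(0.8889)(8) = 3.5556.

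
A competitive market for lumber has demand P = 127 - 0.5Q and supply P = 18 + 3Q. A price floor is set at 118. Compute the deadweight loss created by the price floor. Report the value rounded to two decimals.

302.29

Free-market equilibrium: 127 - 0.5Q = 18 + 3Q gives Q* = 31.1429, P* = 111.4286.
At P = 118, buyers demand (127 - 118)/0.5 = 18 while sellers would supply more, so the quantity traded is 18 at price 118.
At Q = 18 the demand price is 118 and the supply price is 72. Deadweight loss is the triangle between the curves from 18 to 31.1429: (1/2)(118 - 72)(31.1429 - 18) = 302.2857.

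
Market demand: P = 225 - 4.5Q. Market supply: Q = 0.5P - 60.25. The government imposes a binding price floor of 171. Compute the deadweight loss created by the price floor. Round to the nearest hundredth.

54.02

Rewriting supply in inverse form: P = 120.5 + 2Q.
Free-market equilibrium: 225 - 4.5Q = 120.5 + 2Q gives Q* = 16.0769, P* = 152.6538.
At P = 171, buyers demand (225 - 171)/4.5 = 12 while sellers would supply more, so the quantity traded is 12 at price 171.
At Q = 12 the demand price is 171 and the supply price is 144.5. Deadweight loss is the triangle between the curves from 12 to 16.0769: (1/2)(171 - 144.5)(16.0769 - 12) = 54.0192.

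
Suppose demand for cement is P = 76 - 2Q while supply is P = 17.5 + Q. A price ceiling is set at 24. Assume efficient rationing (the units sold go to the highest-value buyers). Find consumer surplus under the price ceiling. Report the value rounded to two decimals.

295.75

Free-market equilibrium: 76 - 2Q = 17.5 + Q gives Q* = 19.5, P* = 37.
At P = 24, sellers supply (24 - 17.5)/1 = 6.5 while buyers want more, so the quantity traded is 6.5 at price 24.
The demand price at Q = 6.5 is 63. CS is the trapezoid between demand and 24 over [0, 6.5]: (1/2)[(76 - 24) + (63 - 24)](6.5) = 295.75.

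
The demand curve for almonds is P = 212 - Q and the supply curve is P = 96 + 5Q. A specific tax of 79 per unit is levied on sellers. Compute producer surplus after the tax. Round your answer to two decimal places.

Pre-tax equilibrium: 212 - Q = 96 + 5Q gives Q* = 19.3333, P* = 192.6667.
A tax on sellers shifts supply up by 79: 212 - Q = 96 + 5Q + 79, so Q_t = 6.1667. Buyers pay P_b = 205.8333; sellers receive P_s = P_b - 79 = 126.8333.
Producer surplus is the triangle above supply below P_s: (1/2)(6.1667)(126.8333 - 96) = 95.0694.

95.07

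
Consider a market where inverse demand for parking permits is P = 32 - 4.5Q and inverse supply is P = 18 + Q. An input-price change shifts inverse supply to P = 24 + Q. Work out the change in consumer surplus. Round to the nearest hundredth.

Initial equilibrium: Q_0 = 2.5455, P_0 = 20.5455; CS_0 = (1/2)(2.5455)(11.4545) = 14.5785, PS_0 = (1/2)(2.5455)(2.5455) = 3.2397.
New equilibrium: 32 - 4.5Q = 24 + Q gives Q_1 = 1.4545, P_1 = 25.4545; CS_1 = 4.7603, PS_1 = 1.0579.
Change in consumer surplus = 4.7603 - 14.5785 = -9.8182.

-9.82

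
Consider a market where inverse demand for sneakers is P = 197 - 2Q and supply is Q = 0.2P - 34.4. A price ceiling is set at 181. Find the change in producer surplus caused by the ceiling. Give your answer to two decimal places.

-23.79

Rewriting supply in inverse form: P = 172 + 5Q.
Without the control, 197 - 2Q = 172 + 5Q so Q* = 3.5714 and P* = 189.8571.
At P = 181, sellers supply (181 - 172)/5 = 1.8 while buyers want more, so the quantity traded is 1.8 at price 181.
PS goes from (1/2)(3.5714)(17.8571) = 31.8878 to 8.1 (computed as (181 - 172)(1.8) - (1/2)(5)(1.8)^2), a change of -23.7878.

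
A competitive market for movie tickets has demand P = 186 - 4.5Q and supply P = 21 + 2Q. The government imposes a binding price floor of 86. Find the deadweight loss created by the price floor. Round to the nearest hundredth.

Without the control, 186 - 4.5Q = 21 + 2Q so Q* = 25.3846 and P* = 71.7692.
At the floor price 86, quantity demanded is (186 - 86)/4.5 = 22.2222; demand is the short side, so Q = 22.2222 trades at P = 86.
At Q = 22.2222 the demand price is 86 and the supply price is 65.4444. Deadweight loss is the triangle between the curves from 22.2222 to 25.3846: (1/2)(86 - 65.4444)(25.3846 - 22.2222) = 32.5024.

32.50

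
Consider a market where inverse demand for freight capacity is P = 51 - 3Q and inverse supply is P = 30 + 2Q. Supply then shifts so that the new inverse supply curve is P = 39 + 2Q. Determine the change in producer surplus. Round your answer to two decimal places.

Initial equilibrium: Q_0 = 4.2, P_0 = 38.4; CS_0 = (1/2)(4.2)(12.6) = 26.46, PS_0 = (1/2)(4.2)(8.4) = 17.64.
New equilibrium: 51 - 3Q = 39 + 2Q gives Q_1 = 2.4, P_1 = 43.8; CS_1 = 8.64, PS_1 = 5.76.
Change in producer surplus = 5.76 - 17.64 = -11.88.

-11.88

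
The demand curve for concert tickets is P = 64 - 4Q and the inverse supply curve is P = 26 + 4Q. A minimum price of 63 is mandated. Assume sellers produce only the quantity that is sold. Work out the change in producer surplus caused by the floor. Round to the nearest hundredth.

-36.00

Without the control, 64 - 4Q = 26 + 4Q so Q* = 4.75 and P* = 45.
At the floor price 63, quantity demanded is (64 - 63)/4 = 0.25; demand is the short side, so Q = 0.25 trades at P = 63.
PS goes from (1/2)(4.75)(19) = 45.125 to 9.125 (computed as (63 - 26)(0.25) - (1/2)(4)(0.25)^2), a change of -36.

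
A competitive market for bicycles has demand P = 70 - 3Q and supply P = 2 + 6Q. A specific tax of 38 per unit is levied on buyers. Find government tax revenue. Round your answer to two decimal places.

126.67

Without the tax, 70 - 3Q = 2 + 6Q so Q* = 7.5556 and P* = 47.3333.
A tax on buyers shifts demand down by 38: (70 - 38) - 3Q = 2 + 6Q, so Q_t = 3.3333. Buyers pay P_b = 60; sellers receive P_s = P_b - 38 = 22.
Revenue is the tax times quantity traded: 38 x 3.3333 = 126.6667.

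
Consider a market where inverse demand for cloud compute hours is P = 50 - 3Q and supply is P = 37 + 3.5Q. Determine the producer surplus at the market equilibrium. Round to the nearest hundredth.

Equilibrium: 50 - 3Q = 37 + 3.5Q, so Q* = 2 and P* = 44.
Producer surplus is the triangle above supply below P*: (1/2)(2)(44 - 37) = (1/2)(2)(7) = 7.

7.00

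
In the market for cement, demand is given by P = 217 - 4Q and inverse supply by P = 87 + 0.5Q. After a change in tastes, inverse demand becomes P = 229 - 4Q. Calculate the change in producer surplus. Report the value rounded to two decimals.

40.30

Initial equilibrium: Q_0 = 28.8889, P_0 = 101.4444; CS_0 = (1/2)(28.8889)(115.5556) = 1669.1358, PS_0 = (1/2)(28.8889)(14.4444) = 208.642.
New equilibrium: 229 - 4Q = 87 + 0.5Q gives Q_1 = 31.5556, P_1 = 102.7778; CS_1 = 1991.5062, PS_1 = 248.9383.
Change in producer surplus = 248.9383 - 208.642 = 40.2963.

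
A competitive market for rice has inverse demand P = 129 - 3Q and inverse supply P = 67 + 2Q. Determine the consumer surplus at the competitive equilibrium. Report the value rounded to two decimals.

230.64

Setting demand equal to supply, 62 = 5Q, so Q* = 12.4 and P* = 91.8.
The demand choke price is 129, so CS = (1/2)(Q*)(129 - P*) = (1/2)(12.4)(37.2) = 230.64.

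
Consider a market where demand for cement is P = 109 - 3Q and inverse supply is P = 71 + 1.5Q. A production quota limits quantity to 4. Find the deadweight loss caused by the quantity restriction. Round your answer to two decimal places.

Unrestricted equilibrium: Q* = (109 - 71)/(3 + 1.5) = 8.4444.
At Q = 4 the demand price is 109 - 3(4) = 97 and the supply price is 71 + 1.5(4) = 77.
DWL = (1/2)(gap between curves at 4) x (Q* - 4) = (1/2)(20)(4.4444) = 44.4444.

44.44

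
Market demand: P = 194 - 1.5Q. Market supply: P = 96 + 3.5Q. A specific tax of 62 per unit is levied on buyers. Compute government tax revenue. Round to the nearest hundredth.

Pre-tax equilibrium: 194 - 1.5Q = 96 + 3.5Q gives Q* = 19.6, P* = 164.6.
With the tax, buyers' net willingness to pay falls by 62: (194 - 62) - 1.5Q = 96 + 3.5Q, so Q_t = 7.2. Buyers pay P_b = 183.2; sellers receive P_s = P_b - 62 = 121.2.
Tax revenue = t x Q_t = 62 x 7.2 = 446.4.

446.40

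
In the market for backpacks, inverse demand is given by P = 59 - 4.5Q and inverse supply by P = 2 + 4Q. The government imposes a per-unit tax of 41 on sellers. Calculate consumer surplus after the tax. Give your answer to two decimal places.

7.97

Without the tax, 59 - 4.5Q = 2 + 4Q so Q* = 6.7059 and P* = 28.8235.
With the tax, sellers need 41 more per unit: 59 - 4.5Q = 2 + 4Q + 41, so Q_t = 1.8824. Buyers pay P_b = 50.5294; sellers receive P_s = P_b - 41 = 9.5294.
Consumer surplus is the triangle under demand above P_b: (1/2)(1.8824)(59 - 50.5294) = 7.9723.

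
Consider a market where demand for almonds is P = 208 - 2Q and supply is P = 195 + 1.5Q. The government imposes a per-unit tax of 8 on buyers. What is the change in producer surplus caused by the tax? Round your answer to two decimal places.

Without the tax, 208 - 2Q = 195 + 1.5Q so Q* = 3.7143 and P* = 200.5714.
With the tax, buyers' net willingness to pay falls by 8: (208 - 8) - 2Q = 195 + 1.5Q, so Q_t = 1.4286. Buyers pay P_b = 205.1429; sellers receive P_s = P_b - 8 = 197.1429.
PS falls from (1/2)(3.7143)(5.5714) = 10.3469 to (1/2)(1.4286)(2.1429) = 1.5306, a change of -8.8163.

-8.82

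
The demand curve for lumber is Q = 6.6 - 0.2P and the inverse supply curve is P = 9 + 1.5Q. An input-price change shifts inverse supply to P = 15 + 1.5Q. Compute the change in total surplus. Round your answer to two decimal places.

Rewriting demand in inverse form: P = 33 - 5Q.
Initial equilibrium: Q_0 = 3.6923, P_0 = 14.5385; CS_0 = (1/2)(3.6923)(18.4615) = 34.0828, PS_0 = (1/2)(3.6923)(5.5385) = 10.2249.
New equilibrium: 33 - 5Q = 15 + 1.5Q gives Q_1 = 2.7692, P_1 = 19.1538; CS_1 = 19.1716, PS_1 = 5.7515.
Change in total surplus = (19.1716 + 5.7515) - (34.0828 + 10.2249) = -19.3846.

-19.38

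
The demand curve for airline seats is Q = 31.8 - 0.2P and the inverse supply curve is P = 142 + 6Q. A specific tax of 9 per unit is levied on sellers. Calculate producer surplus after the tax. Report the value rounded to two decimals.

Rewriting demand in inverse form: P = 159 - 5Q.
Pre-tax equilibrium: 159 - 5Q = 142 + 6Q gives Q* = 1.5455, P* = 151.2727.
With the tax, sellers need 9 more per unit: 159 - 5Q = 142 + 6Q + 9, so Q_t = 0.7273. Buyers pay P_b = 155.3636; sellers receive P_s = P_b - 9 = 146.3636.
Producer surplus is the triangle above supply below P_s: (1/2)(0.7273)(146.3636 - 142) = 1.5868.

1.59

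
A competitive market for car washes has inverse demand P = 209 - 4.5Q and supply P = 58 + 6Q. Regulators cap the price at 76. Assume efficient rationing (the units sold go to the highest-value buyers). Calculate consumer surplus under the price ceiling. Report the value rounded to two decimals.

Free-market equilibrium: 209 - 4.5Q = 58 + 6Q gives Q* = 14.381, P* = 144.2857.
At P = 76, sellers supply (76 - 58)/6 = 3 while buyers want more, so the quantity traded is 3 at price 76.
The demand price at Q = 3 is 195.5. CS is the trapezoid between demand and 76 over [0, 3]: (1/2)[(209 - 76) + (195.5 - 76)](3) = 378.75.

378.75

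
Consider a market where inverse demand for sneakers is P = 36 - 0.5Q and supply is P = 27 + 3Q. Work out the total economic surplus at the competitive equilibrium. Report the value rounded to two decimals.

Equilibrium: 36 - 0.5Q = 27 + 3Q, so Q* = 2.5714 and P* = 34.7143.
CS = (1/2)(2.5714)(1.2857) = 1.6531 and PS = (1/2)(2.5714)(7.7143) = 9.9184, so total surplus = 11.5714.

11.57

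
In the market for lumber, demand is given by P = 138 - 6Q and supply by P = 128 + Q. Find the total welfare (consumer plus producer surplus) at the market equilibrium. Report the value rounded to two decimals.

7.14

Setting demand equal to supply, 10 = 7Q, so Q* = 1.4286 and P* = 129.4286.
CS = (1/2)(1.4286)(8.5714) = 6.1224 and PS = (1/2)(1.4286)(1.4286) = 1.0204, so total surplus = 7.1429.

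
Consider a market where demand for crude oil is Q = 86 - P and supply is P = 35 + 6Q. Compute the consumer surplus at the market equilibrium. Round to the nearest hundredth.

Rewriting demand in inverse form: P = 86 - Q.
Setting demand equal to supply, 51 = 7Q, so Q* = 7.2857 and P* = 78.7143.
Consumer surplus is the triangle under demand above P*: (1/2)(7.2857)(86 - 78.7143) = (1/2)(7.2857)(7.2857) = 26.5408.

26.54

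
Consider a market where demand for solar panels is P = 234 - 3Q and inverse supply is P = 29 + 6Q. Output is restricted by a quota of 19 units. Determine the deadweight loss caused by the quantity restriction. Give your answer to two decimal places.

Unrestricted equilibrium: Q* = (234 - 29)/(3 + 6) = 22.7778.
At Q = 19 the demand price is 234 - 3(19) = 177 and the supply price is 29 + 6(19) = 143.
DWL = (1/2)(gap between curves at 19) x (Q* - 19) = (1/2)(34)(3.7778) = 64.2222.

64.22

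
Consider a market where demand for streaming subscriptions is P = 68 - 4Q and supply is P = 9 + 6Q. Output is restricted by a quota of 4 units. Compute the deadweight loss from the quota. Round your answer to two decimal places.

Without the quota, 68 - 4Q = 9 + 6Q gives Q* = 5.9.
At Q = 4 the demand price is 68 - 4(4) = 52 and the supply price is 9 + 6(4) = 33.
DWL = (1/2)(gap between curves at 4) x (Q* - 4) = (1/2)(19)(1.9) = 18.05.

18.05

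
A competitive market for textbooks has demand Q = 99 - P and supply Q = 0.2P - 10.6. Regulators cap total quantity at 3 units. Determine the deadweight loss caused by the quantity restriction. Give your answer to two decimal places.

65.33

Rewriting demand in inverse form: P = 99 - Q.
Rewriting supply in inverse form: P = 53 + 5Q.
Unrestricted equilibrium: Q* = (99 - 53)/(1 + 5) = 7.6667.
At Q = 3 the demand price is 99 - (3) = 96 and the supply price is 53 + 5(3) = 68.
DWL = (1/2)(gap between curves at 3) x (Q* - 3) = (1/2)(28)(4.6667) = 65.3333.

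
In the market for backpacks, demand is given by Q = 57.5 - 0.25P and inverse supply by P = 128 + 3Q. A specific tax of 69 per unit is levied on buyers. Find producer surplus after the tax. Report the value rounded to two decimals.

Rewriting demand in inverse form: P = 230 - 4Q.
Pre-tax equilibrium: 230 - 4Q = 128 + 3Q gives Q* = 14.5714, P* = 171.7143.
A tax on buyers shifts demand down by 69: (230 - 69) - 4Q = 128 + 3Q, so Q_t = 4.7143. Buyers pay P_b = 211.1429; sellers receive P_s = P_b - 69 = 142.1429.
PS = (1/2)(Q_t)(P_s - 128) = (1/2)(4.7143)(14.1429) = 33.3367.

33.34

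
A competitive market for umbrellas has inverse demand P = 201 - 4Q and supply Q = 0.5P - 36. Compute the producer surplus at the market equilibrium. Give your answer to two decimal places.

Rewriting supply in inverse form: P = 72 + 2Q.
Set 201 - 4Q = 72 + 2Q, which gives 129 = 6Q, so Q* = 21.5 and P* = 201 - 4(21.5) = 115.
PS is the area between P* and the supply curve from 0 to Q*: (1/2)(21.5)(43) = 462.25.

462.25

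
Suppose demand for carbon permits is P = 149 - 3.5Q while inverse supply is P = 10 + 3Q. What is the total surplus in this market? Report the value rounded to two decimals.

Setting demand equal to supply, 139 = 6.5Q, so Q* = 21.3846 and P* = 74.1538.
CS = (1/2)(21.3846)(74.8462) = 800.2781 and PS = (1/2)(21.3846)(64.1538) = 685.9527, so total surplus = 1486.2308.

1486.23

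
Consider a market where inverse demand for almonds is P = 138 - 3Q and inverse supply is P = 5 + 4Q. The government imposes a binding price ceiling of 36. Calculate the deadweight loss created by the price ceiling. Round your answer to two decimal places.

Free-market equilibrium: 138 - 3Q = 5 + 4Q gives Q* = 19, P* = 81.
At P = 36, sellers supply (36 - 5)/4 = 7.75 while buyers want more, so the quantity traded is 7.75 at price 36.
The lost-trades triangle has base Q* - 7.75 = 11.25 and height equal to the gap between the curves at Q = 7.75, which is 114.75 - 36 = 78.75. DWL = (1/2)(11.25)(78.75) = 442.9688.

442.97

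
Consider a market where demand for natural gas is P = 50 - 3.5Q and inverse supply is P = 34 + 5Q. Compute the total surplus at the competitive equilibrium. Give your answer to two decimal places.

15.06

Setting demand equal to supply, 16 = 8.5Q, so Q* = 1.8824 and P* = 43.4118.
CS = (1/2)(1.8824)(6.5882) = 6.2007 and PS = (1/2)(1.8824)(9.4118) = 8.8581, so total surplus = 15.0588.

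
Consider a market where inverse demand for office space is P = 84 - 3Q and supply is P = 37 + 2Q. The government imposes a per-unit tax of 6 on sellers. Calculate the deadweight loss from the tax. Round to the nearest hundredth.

Pre-tax equilibrium: 84 - 3Q = 37 + 2Q gives Q* = 9.4, P* = 55.8.
With the tax, sellers need 6 more per unit: 84 - 3Q = 37 + 2Q + 6, so Q_t = 8.2. Buyers pay P_b = 59.4; sellers receive P_s = P_b - 6 = 53.4.
The welfare triangle lost has base Q* - Q_t = 1.2 and height t = 6, so DWL = (1/2)(1.2)(6) = 3.6.

3.60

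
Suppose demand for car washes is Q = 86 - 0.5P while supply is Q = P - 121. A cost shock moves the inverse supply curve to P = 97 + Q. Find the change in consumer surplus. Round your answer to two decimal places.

Rewriting demand in inverse form: P = 172 - 2Q.
Rewriting supply in inverse form: P = 121 + Q.
Initial equilibrium: Q_0 = 17, P_0 = 138; CS_0 = (1/2)(17)(34) = 289, PS_0 = (1/2)(17)(17) = 144.5.
New equilibrium: 172 - 2Q = 97 + Q gives Q_1 = 25, P_1 = 122; CS_1 = 625, PS_1 = 312.5.
Change in consumer surplus = 625 - 289 = 336.

336.00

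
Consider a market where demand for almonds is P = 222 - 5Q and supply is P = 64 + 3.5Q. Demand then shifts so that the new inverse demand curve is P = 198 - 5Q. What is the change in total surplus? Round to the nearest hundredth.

Initial equilibrium: Q_0 = 18.5882, P_0 = 129.0588; CS_0 = (1/2)(18.5882)(92.9412) = 863.8062, PS_0 = (1/2)(18.5882)(65.0588) = 604.6644.
New equilibrium: 198 - 5Q = 64 + 3.5Q gives Q_1 = 15.7647, P_1 = 119.1765; CS_1 = 621.3149, PS_1 = 434.9204.
Change in total surplus = (621.3149 + 434.9204) - (863.8062 + 604.6644) = -412.2353.

-412.24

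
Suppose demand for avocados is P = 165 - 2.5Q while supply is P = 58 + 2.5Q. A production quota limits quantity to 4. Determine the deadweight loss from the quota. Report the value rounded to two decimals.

756.90

Without the quota, 165 - 2.5Q = 58 + 2.5Q gives Q* = 21.4.
At Q = 4 the demand price is 165 - 2.5(4) = 155 and the supply price is 58 + 2.5(4) = 68.
Deadweight loss is the triangle between the curves from 4 to 21.4: (1/2)(155 - 68)(21.4 - 4) = 756.9.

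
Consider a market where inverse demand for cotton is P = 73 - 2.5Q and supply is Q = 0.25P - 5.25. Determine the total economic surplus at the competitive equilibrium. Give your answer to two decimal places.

208.00

Rewriting supply in inverse form: P = 21 + 4Q.
Setting demand equal to supply, 52 = 6.5Q, so Q* = 8 and P* = 53.
CS = (1/2)(8)(20) = 80 and PS = (1/2)(8)(32) = 128, so total surplus = 208.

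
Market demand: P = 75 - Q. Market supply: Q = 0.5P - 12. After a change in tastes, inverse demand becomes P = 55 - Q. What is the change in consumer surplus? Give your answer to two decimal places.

Rewriting supply in inverse form: P = 24 + 2Q.
Initial equilibrium: Q_0 = 17, P_0 = 58; CS_0 = (1/2)(17)(17) = 144.5, PS_0 = (1/2)(17)(34) = 289.
New equilibrium: 55 - Q = 24 + 2Q gives Q_1 = 10.3333, P_1 = 44.6667; CS_1 = 53.3889, PS_1 = 106.7778.
Change in consumer surplus = 53.3889 - 144.5 = -91.1111.

-91.11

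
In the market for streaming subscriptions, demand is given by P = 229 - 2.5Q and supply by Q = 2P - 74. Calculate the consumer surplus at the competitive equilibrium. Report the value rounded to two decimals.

Rewriting supply in inverse form: P = 37 + 0.5Q.
Equilibrium: 229 - 2.5Q = 37 + 0.5Q, so Q* = 64 and P* = 69.
Consumer surplus is the triangle under demand above P*: (1/2)(64)(229 - 69) = (1/2)(64)(160) = 5120.

5120.00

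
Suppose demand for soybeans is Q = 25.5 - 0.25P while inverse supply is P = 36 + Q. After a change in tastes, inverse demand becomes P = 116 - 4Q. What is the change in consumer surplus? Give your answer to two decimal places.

Rewriting demand in inverse form: P = 102 - 4Q.
Initial equilibrium: Q_0 = 13.2, P_0 = 49.2; CS_0 = (1/2)(13.2)(52.8) = 348.48, PS_0 = (1/2)(13.2)(13.2) = 87.12.
New equilibrium: 116 - 4Q = 36 + Q gives Q_1 = 16, P_1 = 52; CS_1 = 512, PS_1 = 128.
Change in consumer surplus = 512 - 348.48 = 163.52.

163.52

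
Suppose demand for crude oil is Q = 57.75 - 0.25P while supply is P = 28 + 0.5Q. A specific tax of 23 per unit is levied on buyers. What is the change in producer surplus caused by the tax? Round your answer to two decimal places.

Rewriting demand in inverse form: P = 231 - 4Q.
Without the tax, 231 - 4Q = 28 + 0.5Q so Q* = 45.1111 and P* = 50.5556.
With the tax, buyers' net willingness to pay falls by 23: (231 - 23) - 4Q = 28 + 0.5Q, so Q_t = 40. Buyers pay P_b = 71; sellers receive P_s = P_b - 23 = 48.
Producers lose the trapezoid between P_s and P* out to Q_t plus the triangle from Q_t to Q*: change in PS = 400 - 508.7531 = -108.7531.

-108.75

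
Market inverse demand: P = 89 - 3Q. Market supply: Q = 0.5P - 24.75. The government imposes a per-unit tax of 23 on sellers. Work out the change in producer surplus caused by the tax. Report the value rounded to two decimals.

Rewriting supply in inverse form: P = 49.5 + 2Q.
Pre-tax equilibrium: 89 - 3Q = 49.5 + 2Q gives Q* = 7.9, P* = 65.3.
A tax on sellers shifts supply up by 23: 89 - 3Q = 49.5 + 2Q + 23, so Q_t = 3.3. Buyers pay P_b = 79.1; sellers receive P_s = P_b - 23 = 56.1.
PS falls from (1/2)(7.9)(15.8) = 62.41 to (1/2)(3.3)(6.6) = 10.89, a change of -51.52.

-51.52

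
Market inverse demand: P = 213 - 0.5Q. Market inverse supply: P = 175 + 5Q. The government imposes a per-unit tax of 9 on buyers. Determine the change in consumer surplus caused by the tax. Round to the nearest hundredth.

Pre-tax equilibrium: 213 - 0.5Q = 175 + 5Q gives Q* = 6.9091, P* = 209.5455.
With the tax, buyers' net willingness to pay falls by 9: (213 - 9) - 0.5Q = 175 + 5Q, so Q_t = 5.2727. Buyers pay P_b = 210.3636; sellers receive P_s = P_b - 9 = 201.3636.
CS falls from (1/2)(6.9091)(3.4545) = 11.9339 to (1/2)(5.2727)(2.6364) = 6.9504, a change of -4.9835.

-4.98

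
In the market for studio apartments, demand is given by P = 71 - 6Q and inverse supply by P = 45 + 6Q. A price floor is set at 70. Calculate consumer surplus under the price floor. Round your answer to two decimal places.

Free-market equilibrium: 71 - 6Q = 45 + 6Q gives Q* = 2.1667, P* = 58.
At P = 70, buyers demand (71 - 70)/6 = 0.1667 while sellers would supply more, so the quantity traded is 0.1667 at price 70.
CS is the triangle under demand above 70: (1/2)(0.1667)(71 - 70) = 0.0833.

0.08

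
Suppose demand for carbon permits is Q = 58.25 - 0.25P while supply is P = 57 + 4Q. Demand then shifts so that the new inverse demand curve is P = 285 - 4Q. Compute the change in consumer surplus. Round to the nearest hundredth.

656.50

Rewriting demand in inverse form: P = 233 - 4Q.
Initial equilibrium: Q_0 = 22, P_0 = 145; CS_0 = (1/2)(22)(88) = 968, PS_0 = (1/2)(22)(88) = 968.
New equilibrium: 285 - 4Q = 57 + 4Q gives Q_1 = 28.5, P_1 = 171; CS_1 = 1624.5, PS_1 = 1624.5.
Change in consumer surplus = 1624.5 - 968 = 656.5.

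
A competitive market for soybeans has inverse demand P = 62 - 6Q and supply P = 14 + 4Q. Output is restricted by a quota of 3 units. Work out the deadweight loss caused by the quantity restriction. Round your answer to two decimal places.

16.20

Without the quota, 62 - 6Q = 14 + 4Q gives Q* = 4.8.
At Q = 3 the demand price is 62 - 6(3) = 44 and the supply price is 14 + 4(3) = 26.
DWL = (1/2)(gap between curves at 3) x (Q* - 3) = (1/2)(18)(1.8) = 16.2.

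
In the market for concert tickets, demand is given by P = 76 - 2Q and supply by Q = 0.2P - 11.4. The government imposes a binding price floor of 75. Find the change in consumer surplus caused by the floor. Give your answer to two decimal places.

-7.12

Rewriting supply in inverse form: P = 57 + 5Q.
Free-market equilibrium: 76 - 2Q = 57 + 5Q gives Q* = 2.7143, P* = 70.5714.
At the floor price 75, quantity demanded is (76 - 75)/2 = 0.5; demand is the short side, so Q = 0.5 trades at P = 75.
CS goes from (1/2)(2.7143)(5.4286) = 7.3673 to 0.25 (computed as (76 - 75)(0.5) - (1/2)(2)(0.5)^2), a change of -7.1173.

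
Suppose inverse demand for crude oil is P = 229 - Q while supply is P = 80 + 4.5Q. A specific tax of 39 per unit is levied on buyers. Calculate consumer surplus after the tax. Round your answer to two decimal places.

Without the tax, 229 - Q = 80 + 4.5Q so Q* = 27.0909 and P* = 201.9091.
A tax on buyers shifts demand down by 39: (229 - 39) - Q = 80 + 4.5Q, so Q_t = 20. Buyers pay P_b = 209; sellers receive P_s = P_b - 39 = 170.
CS = (1/2)(Q_t)(229 - P_b) = (1/2)(20)(20) = 200.

200.00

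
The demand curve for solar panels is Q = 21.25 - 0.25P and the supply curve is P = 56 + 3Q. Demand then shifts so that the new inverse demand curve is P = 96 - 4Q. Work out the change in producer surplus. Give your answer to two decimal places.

23.23

Rewriting demand in inverse form: P = 85 - 4Q.
Initial equilibrium: Q_0 = 4.1429, P_0 = 68.4286; CS_0 = (1/2)(4.1429)(16.5714) = 34.3265, PS_0 = (1/2)(4.1429)(12.4286) = 25.7449.
New equilibrium: 96 - 4Q = 56 + 3Q gives Q_1 = 5.7143, P_1 = 73.1429; CS_1 = 65.3061, PS_1 = 48.9796.
Change in producer surplus = 48.9796 - 25.7449 = 23.2347.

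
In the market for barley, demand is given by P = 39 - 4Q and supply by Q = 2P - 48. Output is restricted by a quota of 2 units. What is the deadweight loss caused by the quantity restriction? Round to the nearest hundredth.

4.00

Rewriting supply in inverse form: P = 24 + 0.5Q.
Unrestricted equilibrium: Q* = (39 - 24)/(4 + 0.5) = 3.3333.
At Q = 2 the demand price is 39 - 4(2) = 31 and the supply price is 24 + 0.5(2) = 25.
DWL = (1/2)(gap between curves at 2) x (Q* - 2) = (1/2)(6)(1.3333) = 4.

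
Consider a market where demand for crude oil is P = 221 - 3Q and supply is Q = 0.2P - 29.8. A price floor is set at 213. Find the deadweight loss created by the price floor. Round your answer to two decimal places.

Rewriting supply in inverse form: P = 149 + 5Q.
Free-market equilibrium: 221 - 3Q = 149 + 5Q gives Q* = 9, P* = 194.
At the floor price 213, quantity demanded is (221 - 213)/3 = 2.6667; demand is the short side, so Q = 2.6667 trades at P = 213.
At Q = 2.6667 the demand price is 213 and the supply price is 162.3333. Deadweight loss is the triangle between the curves from 2.6667 to 9: (1/2)(213 - 162.3333)(9 - 2.6667) = 160.4444.

160.44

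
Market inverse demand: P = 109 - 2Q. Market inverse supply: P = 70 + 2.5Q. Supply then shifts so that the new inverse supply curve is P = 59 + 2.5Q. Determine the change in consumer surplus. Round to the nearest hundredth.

48.35

Initial equilibrium: Q_0 = 8.6667, P_0 = 91.6667; CS_0 = (1/2)(8.6667)(17.3333) = 75.1111, PS_0 = (1/2)(8.6667)(21.6667) = 93.8889.
New equilibrium: 109 - 2Q = 59 + 2.5Q gives Q_1 = 11.1111, P_1 = 86.7778; CS_1 = 123.4568, PS_1 = 154.321.
Change in consumer surplus = 123.4568 - 75.1111 = 48.3457.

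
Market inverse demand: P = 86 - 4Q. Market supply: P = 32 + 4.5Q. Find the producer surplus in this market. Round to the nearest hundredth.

Set 86 - 4Q = 32 + 4.5Q, which gives 54 = 8.5Q, so Q* = 6.3529 and P* = 86 - 4(6.3529) = 60.5882.
Producer surplus is the triangle above supply below P*: (1/2)(6.3529)(60.5882 - 32) = (1/2)(6.3529)(28.5882) = 90.8097.

90.81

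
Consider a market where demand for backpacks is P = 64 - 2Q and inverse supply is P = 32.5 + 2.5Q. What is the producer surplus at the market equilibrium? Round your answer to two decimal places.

Setting demand equal to supply, 31.5 = 4.5Q, so Q* = 7 and P* = 50.
Producer surplus is the triangle above supply below P*: (1/2)(7)(50 - 32.5) = (1/2)(7)(17.5) = 61.25.

61.25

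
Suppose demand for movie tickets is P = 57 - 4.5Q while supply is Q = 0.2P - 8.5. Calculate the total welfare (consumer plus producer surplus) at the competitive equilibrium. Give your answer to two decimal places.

11.07

Rewriting supply in inverse form: P = 42.5 + 5Q.
Equilibrium: 57 - 4.5Q = 42.5 + 5Q, so Q* = 1.5263 and P* = 50.1316.
Total surplus is the full triangle between the curves from 0 to Q*: (1/2)(1.5263)(57 - 42.5) = 11.0658.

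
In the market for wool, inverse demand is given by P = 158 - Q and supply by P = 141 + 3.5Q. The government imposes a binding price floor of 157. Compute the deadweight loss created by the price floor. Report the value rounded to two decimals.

Without the control, 158 - Q = 141 + 3.5Q so Q* = 3.7778 and P* = 154.2222.
At the floor price 157, quantity demanded is (158 - 157)/1 = 1; demand is the short side, so Q = 1 trades at P = 157.
At Q = 1 the demand price is 157 and the supply price is 144.5. Deadweight loss is the triangle between the curves from 1 to 3.7778: (1/2)(157 - 144.5)(3.7778 - 1) = 17.3611.

17.36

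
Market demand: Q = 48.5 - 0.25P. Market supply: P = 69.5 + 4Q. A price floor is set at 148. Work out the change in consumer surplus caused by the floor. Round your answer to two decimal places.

Rewriting demand in inverse form: P = 194 - 4Q.
Free-market equilibrium: 194 - 4Q = 69.5 + 4Q gives Q* = 15.5625, P* = 131.75.
At P = 148, buyers demand (194 - 148)/4 = 11.5 while sellers would supply more, so the quantity traded is 11.5 at price 148.
CS goes from (1/2)(15.5625)(62.25) = 484.3828 to 264.5 (computed as (194 - 148)(11.5) - (1/2)(4)(11.5)^2), a change of -219.8828.

-219.88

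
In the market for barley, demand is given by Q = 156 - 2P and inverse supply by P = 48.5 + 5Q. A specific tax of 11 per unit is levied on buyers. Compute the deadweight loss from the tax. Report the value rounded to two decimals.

11.00

Rewriting demand in inverse form: P = 78 - 0.5Q.
Without the tax, 78 - 0.5Q = 48.5 + 5Q so Q* = 5.3636 and P* = 75.3182.
With the tax, buyers' net willingness to pay falls by 11: (78 - 11) - 0.5Q = 48.5 + 5Q, so Q_t = 3.3636. Buyers pay P_b = 76.3182; sellers receive P_s = P_b - 11 = 65.3182.
The welfare triangle lost has base Q* - Q_t = 2 and height t = 11, so DWL = (1/2)(2)(11) = 11.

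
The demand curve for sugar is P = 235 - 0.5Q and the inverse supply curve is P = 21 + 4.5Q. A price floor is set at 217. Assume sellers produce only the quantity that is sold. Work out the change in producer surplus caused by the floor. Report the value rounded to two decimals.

Free-market equilibrium: 235 - 0.5Q = 21 + 4.5Q gives Q* = 42.8, P* = 213.6.
At the floor price 217, quantity demanded is (235 - 217)/0.5 = 36; demand is the short side, so Q = 36 trades at P = 217.
PS goes from (1/2)(42.8)(192.6) = 4121.64 to 4140 (computed as (217 - 21)(36) - (1/2)(4.5)(36)^2), a change of 18.36.

18.36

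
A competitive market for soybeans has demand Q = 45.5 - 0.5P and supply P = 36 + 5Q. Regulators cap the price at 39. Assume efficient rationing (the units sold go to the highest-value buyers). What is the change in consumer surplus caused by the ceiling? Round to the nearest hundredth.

Rewriting demand in inverse form: P = 91 - 2Q.
Without the control, 91 - 2Q = 36 + 5Q so Q* = 7.8571 and P* = 75.2857.
At P = 39, sellers supply (39 - 36)/5 = 0.6 while buyers want more, so the quantity traded is 0.6 at price 39.
CS goes from (1/2)(7.8571)(15.7143) = 61.7347 to 30.84 (computed as (91 - 39)(0.6) - (1/2)(2)(0.6)^2), a change of -30.8947.

-30.89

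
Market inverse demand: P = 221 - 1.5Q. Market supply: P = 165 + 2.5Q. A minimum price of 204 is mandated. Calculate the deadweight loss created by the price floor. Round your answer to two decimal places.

Without the control, 221 - 1.5Q = 165 + 2.5Q so Q* = 14 and P* = 200.
At the floor price 204, quantity demanded is (221 - 204)/1.5 = 11.3333; demand is the short side, so Q = 11.3333 trades at P = 204.
At Q = 11.3333 the demand price is 204 and the supply price is 193.3333. Deadweight loss is the triangle between the curves from 11.3333 to 14: (1/2)(204 - 193.3333)(14 - 11.3333) = 14.2222.

14.22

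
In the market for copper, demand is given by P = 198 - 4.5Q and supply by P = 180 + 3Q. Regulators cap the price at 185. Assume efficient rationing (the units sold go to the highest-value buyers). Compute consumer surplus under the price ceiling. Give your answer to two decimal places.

Free-market equilibrium: 198 - 4.5Q = 180 + 3Q gives Q* = 2.4, P* = 187.2.
At P = 185, sellers supply (185 - 180)/3 = 1.6667 while buyers want more, so the quantity traded is 1.6667 at price 185.
The demand price at Q = 1.6667 is 190.5. CS is the trapezoid between demand and 185 over [0, 1.6667]: (1/2)[(198 - 185) + (190.5 - 185)](1.6667) = 15.4167.

15.42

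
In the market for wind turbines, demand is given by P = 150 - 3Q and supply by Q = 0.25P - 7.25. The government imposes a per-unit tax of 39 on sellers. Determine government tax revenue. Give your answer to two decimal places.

Rewriting supply in inverse form: P = 29 + 4Q.
Pre-tax equilibrium: 150 - 3Q = 29 + 4Q gives Q* = 17.2857, P* = 98.1429.
With the tax, sellers need 39 more per unit: 150 - 3Q = 29 + 4Q + 39, so Q_t = 11.7143. Buyers pay P_b = 114.8571; sellers receive P_s = P_b - 39 = 75.8571.
Tax revenue = t x Q_t = 39 x 11.7143 = 456.8571.

456.86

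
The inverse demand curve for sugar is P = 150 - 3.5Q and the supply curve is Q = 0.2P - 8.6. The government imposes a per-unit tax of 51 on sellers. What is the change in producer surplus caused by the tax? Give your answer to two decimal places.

-287.65

Rewriting supply in inverse form: P = 43 + 5Q.
Without the tax, 150 - 3.5Q = 43 + 5Q so Q* = 12.5882 and P* = 105.9412.
A tax on sellers shifts supply up by 51: 150 - 3.5Q = 43 + 5Q + 51, so Q_t = 6.5882. Buyers pay P_b = 126.9412; sellers receive P_s = P_b - 51 = 75.9412.
PS falls from (1/2)(12.5882)(62.9412) = 396.1592 to (1/2)(6.5882)(32.9412) = 108.5121, a change of -287.6471.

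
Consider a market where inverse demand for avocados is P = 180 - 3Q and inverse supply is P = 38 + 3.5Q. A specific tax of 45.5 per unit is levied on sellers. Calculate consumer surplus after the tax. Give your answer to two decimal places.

330.61

Pre-tax equilibrium: 180 - 3Q = 38 + 3.5Q gives Q* = 21.8462, P* = 114.4615.
With the tax, sellers need 45.5 more per unit: 180 - 3Q = 38 + 3.5Q + 45.5, so Q_t = 14.8462. Buyers pay P_b = 135.4615; sellers receive P_s = P_b - 45.5 = 89.9615.
CS = (1/2)(Q_t)(180 - P_b) = (1/2)(14.8462)(44.5385) = 330.6124.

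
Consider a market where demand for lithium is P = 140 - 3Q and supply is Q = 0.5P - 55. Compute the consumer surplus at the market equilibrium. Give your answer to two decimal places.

Rewriting supply in inverse form: P = 110 + 2Q.
Set 140 - 3Q = 110 + 2Q, which gives 30 = 5Q, so Q* = 6 and P* = 140 - 3(6) = 122.
CS is the area between the demand curve and P* from 0 to Q*: (1/2)(6)(18) = 54.

54.00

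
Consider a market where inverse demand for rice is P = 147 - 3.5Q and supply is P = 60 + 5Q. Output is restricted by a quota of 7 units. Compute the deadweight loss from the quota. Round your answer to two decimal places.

44.49

Without the quota, 147 - 3.5Q = 60 + 5Q gives Q* = 10.2353.
At Q = 7 the demand price is 147 - 3.5(7) = 122.5 and the supply price is 60 + 5(7) = 95.
Deadweight loss is the triangle between the curves from 7 to 10.2353: (1/2)(122.5 - 95)(10.2353 - 7) = 44.4853.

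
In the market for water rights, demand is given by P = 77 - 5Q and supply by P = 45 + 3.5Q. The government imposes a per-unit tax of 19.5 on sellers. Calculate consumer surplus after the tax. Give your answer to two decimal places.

5.41

Without the tax, 77 - 5Q = 45 + 3.5Q so Q* = 3.7647 and P* = 58.1765.
With the tax, sellers need 19.5 more per unit: 77 - 5Q = 45 + 3.5Q + 19.5, so Q_t = 1.4706. Buyers pay P_b = 69.6471; sellers receive P_s = P_b - 19.5 = 50.1471.
CS = (1/2)(Q_t)(77 - P_b) = (1/2)(1.4706)(7.3529) = 5.4066.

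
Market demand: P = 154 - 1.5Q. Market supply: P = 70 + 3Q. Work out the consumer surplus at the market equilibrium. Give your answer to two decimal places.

261.33

Setting demand equal to supply, 84 = 4.5Q, so Q* = 18.6667 and P* = 126.
CS is the area between the demand curve and P* from 0 to Q*: (1/2)(18.6667)(28) = 261.3333.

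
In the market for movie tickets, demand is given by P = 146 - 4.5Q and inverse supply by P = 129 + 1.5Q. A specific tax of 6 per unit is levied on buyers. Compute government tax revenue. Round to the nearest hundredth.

Pre-tax equilibrium: 146 - 4.5Q = 129 + 1.5Q gives Q* = 2.8333, P* = 133.25.
With the tax, buyers' net willingness to pay falls by 6: (146 - 6) - 4.5Q = 129 + 1.5Q, so Q_t = 1.8333. Buyers pay P_b = 137.75; sellers receive P_s = P_b - 6 = 131.75.
Tax revenue = t x Q_t = 6 x 1.8333 = 11.

11.00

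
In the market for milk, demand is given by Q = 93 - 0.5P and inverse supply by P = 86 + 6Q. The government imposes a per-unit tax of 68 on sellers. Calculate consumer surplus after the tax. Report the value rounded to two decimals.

Rewriting demand in inverse form: P = 186 - 2Q.
Pre-tax equilibrium: 186 - 2Q = 86 + 6Q gives Q* = 12.5, P* = 161.
A tax on sellers shifts supply up by 68: 186 - 2Q = 86 + 6Q + 68, so Q_t = 4. Buyers pay P_b = 178; sellers receive P_s = P_b - 68 = 110.
Consumer surplus is the triangle under demand above P_b: (1/2)(4)(186 - 178) = 16.

16.00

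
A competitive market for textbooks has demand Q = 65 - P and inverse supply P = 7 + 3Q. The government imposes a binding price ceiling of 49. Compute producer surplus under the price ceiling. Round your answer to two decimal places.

Rewriting demand in inverse form: P = 65 - Q.
Free-market equilibrium: 65 - Q = 7 + 3Q gives Q* = 14.5, P* = 50.5.
At P = 49, sellers supply (49 - 7)/3 = 14 while buyers want more, so the quantity traded is 14 at price 49.
PS is the triangle above supply below 49: (1/2)(14)(49 - 7) = 294.

294.00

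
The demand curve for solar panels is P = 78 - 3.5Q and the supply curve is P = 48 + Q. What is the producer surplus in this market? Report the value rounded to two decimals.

22.22

Set 78 - 3.5Q = 48 + Q, which gives 30 = 4.5Q, so Q* = 6.6667 and P* = 78 - 3.5(6.6667) = 54.6667.
The supply curve's price intercept is 48, so PS = (1/2)(Q*)(P* - 48) = (1/2)(6.6667)(6.6667) = 22.2222.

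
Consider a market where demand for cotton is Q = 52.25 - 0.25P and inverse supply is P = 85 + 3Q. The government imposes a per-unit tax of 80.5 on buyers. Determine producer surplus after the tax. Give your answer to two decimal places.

57.93

Rewriting demand in inverse form: P = 209 - 4Q.
Pre-tax equilibrium: 209 - 4Q = 85 + 3Q gives Q* = 17.7143, P* = 138.1429.
A tax on buyers shifts demand down by 80.5: (209 - 80.5) - 4Q = 85 + 3Q, so Q_t = 6.2143. Buyers pay P_b = 184.1429; sellers receive P_s = P_b - 80.5 = 103.6429.
Producer surplus is the triangle above supply below P_s: (1/2)(6.2143)(103.6429 - 85) = 57.926.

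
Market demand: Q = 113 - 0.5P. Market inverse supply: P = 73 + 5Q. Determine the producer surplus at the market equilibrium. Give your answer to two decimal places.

Rewriting demand in inverse form: P = 226 - 2Q.
Setting demand equal to supply, 153 = 7Q, so Q* = 21.8571 and P* = 182.2857.
The supply curve's price intercept is 73, so PS = (1/2)(Q*)(P* - 73) = (1/2)(21.8571)(109.2857) = 1194.3367.

1194.34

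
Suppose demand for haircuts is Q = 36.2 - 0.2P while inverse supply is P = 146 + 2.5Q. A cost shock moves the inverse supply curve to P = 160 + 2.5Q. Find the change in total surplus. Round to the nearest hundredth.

-52.27

Rewriting demand in inverse form: P = 181 - 5Q.
Initial equilibrium: Q_0 = 4.6667, P_0 = 157.6667; CS_0 = (1/2)(4.6667)(23.3333) = 54.4444, PS_0 = (1/2)(4.6667)(11.6667) = 27.2222.
New equilibrium: 181 - 5Q = 160 + 2.5Q gives Q_1 = 2.8, P_1 = 167; CS_1 = 19.6, PS_1 = 9.8.
Change in total surplus = (19.6 + 9.8) - (54.4444 + 27.2222) = -52.2667.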